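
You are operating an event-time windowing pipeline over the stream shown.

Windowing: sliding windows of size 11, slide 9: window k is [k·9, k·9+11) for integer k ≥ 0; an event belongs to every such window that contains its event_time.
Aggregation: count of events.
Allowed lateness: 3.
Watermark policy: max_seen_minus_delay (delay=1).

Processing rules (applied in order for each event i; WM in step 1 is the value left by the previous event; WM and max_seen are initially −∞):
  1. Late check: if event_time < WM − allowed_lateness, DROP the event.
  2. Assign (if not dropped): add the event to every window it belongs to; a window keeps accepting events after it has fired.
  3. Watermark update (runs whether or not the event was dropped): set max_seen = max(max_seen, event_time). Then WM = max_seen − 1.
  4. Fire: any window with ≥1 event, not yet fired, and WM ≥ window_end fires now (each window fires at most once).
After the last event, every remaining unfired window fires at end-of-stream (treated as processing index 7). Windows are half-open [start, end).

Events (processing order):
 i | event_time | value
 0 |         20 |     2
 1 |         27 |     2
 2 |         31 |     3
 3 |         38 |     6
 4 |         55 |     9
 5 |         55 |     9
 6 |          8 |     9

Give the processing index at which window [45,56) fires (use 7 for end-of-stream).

i=0 t=20 v=2: → [18,29); WM=19
i=1 t=27 v=2: → [27,38),[18,29); WM=26
i=2 t=31 v=3: → [27,38); WM=30; [18,29) fires=2
i=3 t=38 v=6: → [36,47); WM=37
i=4 t=55 v=9: → [54,65),[45,56); WM=54; [27,38) fires=2 [36,47) fires=1
i=5 t=55 v=9: → [54,65),[45,56); WM=54
i=6 t=8 v=9: DROP (t<54-3); WM=54

7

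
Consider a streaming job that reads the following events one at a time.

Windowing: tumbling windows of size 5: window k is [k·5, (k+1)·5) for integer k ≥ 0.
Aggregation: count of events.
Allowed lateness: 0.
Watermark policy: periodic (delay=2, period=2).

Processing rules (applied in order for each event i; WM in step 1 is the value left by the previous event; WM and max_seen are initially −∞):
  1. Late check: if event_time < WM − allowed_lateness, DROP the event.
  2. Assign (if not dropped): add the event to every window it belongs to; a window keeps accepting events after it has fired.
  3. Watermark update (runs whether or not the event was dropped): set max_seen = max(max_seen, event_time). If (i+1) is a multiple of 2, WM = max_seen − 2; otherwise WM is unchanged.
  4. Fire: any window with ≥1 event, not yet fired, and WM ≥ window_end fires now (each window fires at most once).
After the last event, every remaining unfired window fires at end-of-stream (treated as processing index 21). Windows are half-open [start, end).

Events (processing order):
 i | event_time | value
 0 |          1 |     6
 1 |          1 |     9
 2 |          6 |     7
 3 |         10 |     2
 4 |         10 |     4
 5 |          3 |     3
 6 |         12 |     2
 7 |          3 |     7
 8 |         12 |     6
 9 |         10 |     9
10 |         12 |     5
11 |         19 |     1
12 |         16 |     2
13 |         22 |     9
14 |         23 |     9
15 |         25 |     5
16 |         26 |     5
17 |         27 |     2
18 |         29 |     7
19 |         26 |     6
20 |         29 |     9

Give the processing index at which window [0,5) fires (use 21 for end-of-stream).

3

i=0 t=1 v=6: → [0,5); WM=−∞
i=1 t=1 v=9: → [0,5); WM=-1
i=2 t=6 v=7: → [5,10); WM=-1
i=3 t=10 v=2: → [10,15); WM=8; [0,5) fires=2
i=4 t=10 v=4: → [10,15); WM=8
i=5 t=3 v=3: DROP (t<8-0); WM=8
i=6 t=12 v=2: → [10,15); WM=8
i=7 t=3 v=7: DROP (t<8-0); WM=10; [5,10) fires=1
i=8 t=12 v=6: → [10,15); WM=10
i=9 t=10 v=9: → [10,15); WM=10
i=10 t=12 v=5: → [10,15); WM=10
i=11 t=19 v=1: → [15,20); WM=17; [10,15) fires=6
i=12 t=16 v=2: DROP (t<17-0); WM=17
i=13 t=22 v=9: → [20,25); WM=20; [15,20) fires=1
i=14 t=23 v=9: → [20,25); WM=20
i=15 t=25 v=5: → [25,30); WM=23
i=16 t=26 v=5: → [25,30); WM=23
i=17 t=27 v=2: → [25,30); WM=25; [20,25) fires=2
i=18 t=29 v=7: → [25,30); WM=25
i=19 t=26 v=6: → [25,30); WM=27
i=20 t=29 v=9: → [25,30); WM=27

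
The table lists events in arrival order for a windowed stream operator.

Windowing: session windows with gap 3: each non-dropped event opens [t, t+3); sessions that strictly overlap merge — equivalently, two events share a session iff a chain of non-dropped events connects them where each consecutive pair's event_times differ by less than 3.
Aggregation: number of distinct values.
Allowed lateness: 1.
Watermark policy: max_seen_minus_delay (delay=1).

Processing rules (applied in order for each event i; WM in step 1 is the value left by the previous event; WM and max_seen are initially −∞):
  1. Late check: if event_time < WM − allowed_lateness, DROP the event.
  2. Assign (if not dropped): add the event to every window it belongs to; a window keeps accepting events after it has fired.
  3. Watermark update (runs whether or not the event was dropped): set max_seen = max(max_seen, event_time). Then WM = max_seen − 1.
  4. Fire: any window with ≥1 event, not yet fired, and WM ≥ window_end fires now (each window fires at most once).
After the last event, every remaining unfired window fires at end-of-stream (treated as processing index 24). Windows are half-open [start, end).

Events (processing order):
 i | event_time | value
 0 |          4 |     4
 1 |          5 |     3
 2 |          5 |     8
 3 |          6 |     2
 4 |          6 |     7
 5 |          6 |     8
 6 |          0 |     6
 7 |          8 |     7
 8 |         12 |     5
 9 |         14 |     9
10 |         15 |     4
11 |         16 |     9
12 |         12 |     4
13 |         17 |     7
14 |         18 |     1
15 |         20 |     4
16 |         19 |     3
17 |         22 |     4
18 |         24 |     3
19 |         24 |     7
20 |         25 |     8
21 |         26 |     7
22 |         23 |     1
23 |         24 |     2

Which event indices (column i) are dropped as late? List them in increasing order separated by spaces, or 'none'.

i=0 t=4 v=4: → [4,7); WM=3
i=1 t=5 v=3: → [4,8); WM=4
i=2 t=5 v=8: → [4,8); WM=4
i=3 t=6 v=2: → [4,9); WM=5
i=4 t=6 v=7: → [4,9); WM=5
i=5 t=6 v=8: → [4,9); WM=5
i=6 t=0 v=6: DROP (t<5-1); WM=5
i=7 t=8 v=7: → [4,11); WM=7
i=8 t=12 v=5: → [12,15); WM=11
i=9 t=14 v=9: → [12,17); WM=13
i=10 t=15 v=4: → [12,18); WM=14
i=11 t=16 v=9: → [12,19); WM=15
i=12 t=12 v=4: DROP (t<15-1); WM=15
i=13 t=17 v=7: → [12,20); WM=16
i=14 t=18 v=1: → [12,21); WM=17
i=15 t=20 v=4: → [12,23); WM=19
i=16 t=19 v=3: → [12,23); WM=19
i=17 t=22 v=4: → [12,25); WM=21
i=18 t=24 v=3: → [12,27); WM=23
i=19 t=24 v=7: → [12,27); WM=23
i=20 t=25 v=8: → [12,28); WM=24
i=21 t=26 v=7: → [12,29); WM=25
i=22 t=23 v=1: DROP (t<25-1); WM=25
i=23 t=24 v=2: → [12,29); WM=25

6 12 22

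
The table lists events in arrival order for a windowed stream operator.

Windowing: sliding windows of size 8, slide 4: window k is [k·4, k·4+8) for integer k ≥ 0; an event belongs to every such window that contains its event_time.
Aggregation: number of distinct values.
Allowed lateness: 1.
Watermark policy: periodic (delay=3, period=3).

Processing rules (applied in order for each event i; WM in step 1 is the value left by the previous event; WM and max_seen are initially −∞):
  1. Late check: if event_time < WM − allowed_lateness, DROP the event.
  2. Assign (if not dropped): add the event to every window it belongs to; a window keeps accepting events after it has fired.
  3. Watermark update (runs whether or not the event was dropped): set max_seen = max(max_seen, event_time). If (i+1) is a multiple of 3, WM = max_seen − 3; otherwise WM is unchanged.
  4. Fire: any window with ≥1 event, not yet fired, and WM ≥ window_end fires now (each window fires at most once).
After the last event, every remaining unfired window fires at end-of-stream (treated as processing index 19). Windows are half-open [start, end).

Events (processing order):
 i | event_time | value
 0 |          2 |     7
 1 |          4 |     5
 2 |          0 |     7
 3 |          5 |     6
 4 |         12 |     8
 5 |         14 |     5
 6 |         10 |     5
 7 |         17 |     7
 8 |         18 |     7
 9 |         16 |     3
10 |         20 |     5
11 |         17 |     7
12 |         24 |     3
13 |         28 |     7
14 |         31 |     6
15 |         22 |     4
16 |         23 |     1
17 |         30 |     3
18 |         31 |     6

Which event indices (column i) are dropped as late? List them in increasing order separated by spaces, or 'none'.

15 16

i=0 t=2 v=7: → [0,8); WM=−∞
i=1 t=4 v=5: → [4,12),[0,8); WM=−∞
i=2 t=0 v=7: → [0,8); WM=1
i=3 t=5 v=6: → [4,12),[0,8); WM=1
i=4 t=12 v=8: → [12,20),[8,16); WM=1
i=5 t=14 v=5: → [12,20),[8,16); WM=11; [0,8) fires=3
i=6 t=10 v=5: → [8,16),[4,12); WM=11
i=7 t=17 v=7: → [16,24),[12,20); WM=11
i=8 t=18 v=7: → [16,24),[12,20); WM=15; [4,12) fires=2
i=9 t=16 v=3: → [16,24),[12,20); WM=15
i=10 t=20 v=5: → [20,28),[16,24); WM=15
i=11 t=17 v=7: → [16,24),[12,20); WM=17; [8,16) fires=2
i=12 t=24 v=3: → [24,32),[20,28); WM=17
i=13 t=28 v=7: → [28,36),[24,32); WM=17
i=14 t=31 v=6: → [28,36),[24,32); WM=28; [12,20) fires=4 [16,24) fires=3 [20,28) fires=2
i=15 t=22 v=4: DROP (t<28-1); WM=28
i=16 t=23 v=1: DROP (t<28-1); WM=28
i=17 t=30 v=3: → [28,36),[24,32); WM=28
i=18 t=31 v=6: → [28,36),[24,32); WM=28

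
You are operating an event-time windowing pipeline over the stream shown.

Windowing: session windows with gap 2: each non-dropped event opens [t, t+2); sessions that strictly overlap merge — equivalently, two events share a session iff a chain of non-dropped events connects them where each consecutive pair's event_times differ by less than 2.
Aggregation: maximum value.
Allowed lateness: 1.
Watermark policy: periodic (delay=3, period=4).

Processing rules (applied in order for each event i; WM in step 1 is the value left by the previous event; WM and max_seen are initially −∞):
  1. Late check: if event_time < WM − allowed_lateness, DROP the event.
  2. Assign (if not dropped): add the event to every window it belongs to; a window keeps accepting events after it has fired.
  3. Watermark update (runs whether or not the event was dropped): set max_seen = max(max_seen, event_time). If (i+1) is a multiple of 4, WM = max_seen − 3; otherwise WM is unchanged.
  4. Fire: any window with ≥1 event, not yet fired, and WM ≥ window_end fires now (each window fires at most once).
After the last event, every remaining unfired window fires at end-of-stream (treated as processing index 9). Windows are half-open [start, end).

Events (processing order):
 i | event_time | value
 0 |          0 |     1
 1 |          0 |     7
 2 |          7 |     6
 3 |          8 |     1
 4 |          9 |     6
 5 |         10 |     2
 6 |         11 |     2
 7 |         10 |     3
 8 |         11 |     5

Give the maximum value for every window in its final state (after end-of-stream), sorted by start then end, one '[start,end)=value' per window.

[0,2)=7 [7,13)=6

i=0 t=0 v=1: → [0,2); WM=−∞
i=1 t=0 v=7: → [0,2); WM=−∞
i=2 t=7 v=6: → [7,9); WM=−∞
i=3 t=8 v=1: → [7,10); WM=5
i=4 t=9 v=6: → [7,11); WM=5
i=5 t=10 v=2: → [7,12); WM=5
i=6 t=11 v=2: → [7,13); WM=5
i=7 t=10 v=3: → [7,13); WM=8
i=8 t=11 v=5: → [7,13); WM=8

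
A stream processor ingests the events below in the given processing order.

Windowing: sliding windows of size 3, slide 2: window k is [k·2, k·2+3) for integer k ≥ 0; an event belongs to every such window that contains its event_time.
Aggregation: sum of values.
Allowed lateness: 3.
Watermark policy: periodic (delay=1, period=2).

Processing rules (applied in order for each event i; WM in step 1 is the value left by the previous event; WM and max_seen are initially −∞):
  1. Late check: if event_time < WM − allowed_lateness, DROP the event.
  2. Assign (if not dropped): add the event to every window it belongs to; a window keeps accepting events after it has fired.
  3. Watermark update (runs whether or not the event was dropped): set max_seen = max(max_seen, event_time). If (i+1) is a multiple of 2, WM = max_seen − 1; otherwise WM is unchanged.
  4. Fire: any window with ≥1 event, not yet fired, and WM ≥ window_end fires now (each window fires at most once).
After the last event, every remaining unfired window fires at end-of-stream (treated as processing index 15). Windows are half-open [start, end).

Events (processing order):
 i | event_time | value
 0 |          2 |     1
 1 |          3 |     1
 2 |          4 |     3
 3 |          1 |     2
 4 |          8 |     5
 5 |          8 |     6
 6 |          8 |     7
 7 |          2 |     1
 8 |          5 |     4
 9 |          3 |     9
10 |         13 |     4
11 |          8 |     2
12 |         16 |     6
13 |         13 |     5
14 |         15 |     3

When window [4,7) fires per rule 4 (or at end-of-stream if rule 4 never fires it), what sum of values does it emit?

3

i=0 t=2 v=1: → [2,5),[0,3); WM=−∞
i=1 t=3 v=1: → [2,5); WM=2
i=2 t=4 v=3: → [4,7),[2,5); WM=2
i=3 t=1 v=2: → [0,3); WM=3; [0,3) fires=3
i=4 t=8 v=5: → [8,11),[6,9); WM=3
i=5 t=8 v=6: → [8,11),[6,9); WM=7; [2,5) fires=5 [4,7) fires=3
i=6 t=8 v=7: → [8,11),[6,9); WM=7
i=7 t=2 v=1: DROP (t<7-3); WM=7
i=8 t=5 v=4: → [4,7); WM=7
i=9 t=3 v=9: DROP (t<7-3); WM=7
i=10 t=13 v=4: → [12,15); WM=7
i=11 t=8 v=2: → [8,11),[6,9); WM=12; [6,9) fires=20 [8,11) fires=20
i=12 t=16 v=6: → [16,19),[14,17); WM=12
i=13 t=13 v=5: → [12,15); WM=15; [12,15) fires=9
i=14 t=15 v=3: → [14,17); WM=15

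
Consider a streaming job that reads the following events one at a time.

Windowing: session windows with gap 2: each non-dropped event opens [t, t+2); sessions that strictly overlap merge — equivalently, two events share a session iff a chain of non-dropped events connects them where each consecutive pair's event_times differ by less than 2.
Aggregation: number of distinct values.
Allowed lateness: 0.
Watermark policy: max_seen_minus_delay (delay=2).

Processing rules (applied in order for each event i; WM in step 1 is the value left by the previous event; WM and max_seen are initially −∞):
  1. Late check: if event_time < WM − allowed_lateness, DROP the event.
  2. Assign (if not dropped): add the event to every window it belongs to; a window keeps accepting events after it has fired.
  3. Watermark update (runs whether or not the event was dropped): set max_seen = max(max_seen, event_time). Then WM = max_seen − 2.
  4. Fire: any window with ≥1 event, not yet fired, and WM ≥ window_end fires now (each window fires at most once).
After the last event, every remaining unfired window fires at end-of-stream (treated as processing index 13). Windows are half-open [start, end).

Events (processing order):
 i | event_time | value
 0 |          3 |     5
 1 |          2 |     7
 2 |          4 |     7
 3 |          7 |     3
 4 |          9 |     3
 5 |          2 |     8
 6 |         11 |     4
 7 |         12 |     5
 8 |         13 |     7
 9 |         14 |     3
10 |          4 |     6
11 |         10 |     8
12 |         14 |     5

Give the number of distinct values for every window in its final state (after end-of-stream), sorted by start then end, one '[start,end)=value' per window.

i=0 t=3 v=5: → [3,5); WM=1
i=1 t=2 v=7: → [2,5); WM=1
i=2 t=4 v=7: → [2,6); WM=2
i=3 t=7 v=3: → [7,9); WM=5
i=4 t=9 v=3: → [9,11); WM=7
i=5 t=2 v=8: DROP (t<7-0); WM=7
i=6 t=11 v=4: → [11,13); WM=9
i=7 t=12 v=5: → [11,14); WM=10
i=8 t=13 v=7: → [11,15); WM=11
i=9 t=14 v=3: → [11,16); WM=12
i=10 t=4 v=6: DROP (t<12-0); WM=12
i=11 t=10 v=8: DROP (t<12-0); WM=12
i=12 t=14 v=5: → [11,16); WM=12

[2,6)=2 [7,9)=1 [9,11)=1 [11,16)=4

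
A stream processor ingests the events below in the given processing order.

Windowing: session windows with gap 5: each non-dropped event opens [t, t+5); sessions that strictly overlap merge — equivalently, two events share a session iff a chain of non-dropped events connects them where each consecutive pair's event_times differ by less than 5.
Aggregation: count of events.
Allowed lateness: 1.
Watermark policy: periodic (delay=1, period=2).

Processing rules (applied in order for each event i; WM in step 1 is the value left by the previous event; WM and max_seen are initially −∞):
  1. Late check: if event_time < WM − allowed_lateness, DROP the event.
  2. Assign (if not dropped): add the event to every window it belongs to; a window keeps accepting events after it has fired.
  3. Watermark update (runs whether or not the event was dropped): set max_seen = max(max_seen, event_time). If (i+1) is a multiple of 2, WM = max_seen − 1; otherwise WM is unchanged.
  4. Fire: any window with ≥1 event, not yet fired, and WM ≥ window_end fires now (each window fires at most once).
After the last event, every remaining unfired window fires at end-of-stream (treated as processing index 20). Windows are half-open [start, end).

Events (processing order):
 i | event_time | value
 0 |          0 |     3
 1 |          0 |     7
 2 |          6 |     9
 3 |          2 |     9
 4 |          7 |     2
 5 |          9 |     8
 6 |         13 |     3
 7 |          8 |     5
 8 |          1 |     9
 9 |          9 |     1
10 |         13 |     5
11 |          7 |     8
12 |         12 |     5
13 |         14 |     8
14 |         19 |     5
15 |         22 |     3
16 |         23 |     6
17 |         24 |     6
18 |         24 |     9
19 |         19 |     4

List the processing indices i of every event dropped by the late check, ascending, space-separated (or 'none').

8 9 11 19

i=0 t=0 v=3: → [0,5); WM=−∞
i=1 t=0 v=7: → [0,5); WM=-1
i=2 t=6 v=9: → [6,11); WM=-1
i=3 t=2 v=9: → [0,11); WM=5
i=4 t=7 v=2: → [0,12); WM=5
i=5 t=9 v=8: → [0,14); WM=8
i=6 t=13 v=3: → [0,18); WM=8
i=7 t=8 v=5: → [0,18); WM=12
i=8 t=1 v=9: DROP (t<12-1); WM=12
i=9 t=9 v=1: DROP (t<12-1); WM=12
i=10 t=13 v=5: → [0,18); WM=12
i=11 t=7 v=8: DROP (t<12-1); WM=12
i=12 t=12 v=5: → [0,18); WM=12
i=13 t=14 v=8: → [0,19); WM=13
i=14 t=19 v=5: → [19,24); WM=13
i=15 t=22 v=3: → [19,27); WM=21
i=16 t=23 v=6: → [19,28); WM=21
i=17 t=24 v=6: → [19,29); WM=23
i=18 t=24 v=9: → [19,29); WM=23
i=19 t=19 v=4: DROP (t<23-1); WM=23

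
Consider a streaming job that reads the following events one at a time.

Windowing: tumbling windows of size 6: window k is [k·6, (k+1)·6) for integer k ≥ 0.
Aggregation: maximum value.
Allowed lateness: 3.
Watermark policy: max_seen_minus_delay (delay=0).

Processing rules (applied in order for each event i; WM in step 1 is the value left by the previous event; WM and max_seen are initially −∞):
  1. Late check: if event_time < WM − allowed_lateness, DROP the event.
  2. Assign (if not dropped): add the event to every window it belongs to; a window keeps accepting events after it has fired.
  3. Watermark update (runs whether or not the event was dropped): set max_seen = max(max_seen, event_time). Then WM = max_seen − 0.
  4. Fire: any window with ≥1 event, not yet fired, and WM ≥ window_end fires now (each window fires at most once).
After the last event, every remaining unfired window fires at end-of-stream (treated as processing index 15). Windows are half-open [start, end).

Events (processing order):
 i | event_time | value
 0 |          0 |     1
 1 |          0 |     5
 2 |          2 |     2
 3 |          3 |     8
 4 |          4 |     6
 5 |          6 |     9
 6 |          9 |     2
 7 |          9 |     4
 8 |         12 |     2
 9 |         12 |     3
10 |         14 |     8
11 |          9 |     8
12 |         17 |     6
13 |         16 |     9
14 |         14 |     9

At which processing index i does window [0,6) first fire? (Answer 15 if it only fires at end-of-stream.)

i=0 t=0 v=1: → [0,6); WM=0
i=1 t=0 v=5: → [0,6); WM=0
i=2 t=2 v=2: → [0,6); WM=2
i=3 t=3 v=8: → [0,6); WM=3
i=4 t=4 v=6: → [0,6); WM=4
i=5 t=6 v=9: → [6,12); WM=6; [0,6) fires=8
i=6 t=9 v=2: → [6,12); WM=9
i=7 t=9 v=4: → [6,12); WM=9
i=8 t=12 v=2: → [12,18); WM=12; [6,12) fires=9
i=9 t=12 v=3: → [12,18); WM=12
i=10 t=14 v=8: → [12,18); WM=14
i=11 t=9 v=8: DROP (t<14-3); WM=14
i=12 t=17 v=6: → [12,18); WM=17
i=13 t=16 v=9: → [12,18); WM=17
i=14 t=14 v=9: → [12,18); WM=17

5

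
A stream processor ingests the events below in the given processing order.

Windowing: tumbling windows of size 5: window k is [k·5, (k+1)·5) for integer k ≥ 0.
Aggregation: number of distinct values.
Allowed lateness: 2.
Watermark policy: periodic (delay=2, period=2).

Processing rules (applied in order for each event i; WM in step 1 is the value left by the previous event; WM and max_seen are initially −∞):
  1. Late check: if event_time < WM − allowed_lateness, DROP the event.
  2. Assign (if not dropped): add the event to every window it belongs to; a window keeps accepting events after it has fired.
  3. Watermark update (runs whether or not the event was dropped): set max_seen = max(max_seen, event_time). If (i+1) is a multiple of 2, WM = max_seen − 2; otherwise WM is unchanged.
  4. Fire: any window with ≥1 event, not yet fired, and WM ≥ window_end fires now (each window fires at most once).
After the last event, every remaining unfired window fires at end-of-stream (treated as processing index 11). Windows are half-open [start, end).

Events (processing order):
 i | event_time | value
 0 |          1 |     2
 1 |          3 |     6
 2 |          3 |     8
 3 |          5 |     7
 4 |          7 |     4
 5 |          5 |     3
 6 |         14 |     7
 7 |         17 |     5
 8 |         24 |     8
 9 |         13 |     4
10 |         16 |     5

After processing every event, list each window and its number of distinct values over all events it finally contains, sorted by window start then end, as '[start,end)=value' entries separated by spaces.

[0,5)=3 [5,10)=3 [10,15)=2 [15,20)=1 [20,25)=1

i=0 t=1 v=2: → [0,5); WM=−∞
i=1 t=3 v=6: → [0,5); WM=1
i=2 t=3 v=8: → [0,5); WM=1
i=3 t=5 v=7: → [5,10); WM=3
i=4 t=7 v=4: → [5,10); WM=3
i=5 t=5 v=3: → [5,10); WM=5; [0,5) fires=3
i=6 t=14 v=7: → [10,15); WM=5
i=7 t=17 v=5: → [15,20); WM=15; [5,10) fires=3 [10,15) fires=1
i=8 t=24 v=8: → [20,25); WM=15
i=9 t=13 v=4: → [10,15); WM=22; [15,20) fires=1
i=10 t=16 v=5: DROP (t<22-2); WM=22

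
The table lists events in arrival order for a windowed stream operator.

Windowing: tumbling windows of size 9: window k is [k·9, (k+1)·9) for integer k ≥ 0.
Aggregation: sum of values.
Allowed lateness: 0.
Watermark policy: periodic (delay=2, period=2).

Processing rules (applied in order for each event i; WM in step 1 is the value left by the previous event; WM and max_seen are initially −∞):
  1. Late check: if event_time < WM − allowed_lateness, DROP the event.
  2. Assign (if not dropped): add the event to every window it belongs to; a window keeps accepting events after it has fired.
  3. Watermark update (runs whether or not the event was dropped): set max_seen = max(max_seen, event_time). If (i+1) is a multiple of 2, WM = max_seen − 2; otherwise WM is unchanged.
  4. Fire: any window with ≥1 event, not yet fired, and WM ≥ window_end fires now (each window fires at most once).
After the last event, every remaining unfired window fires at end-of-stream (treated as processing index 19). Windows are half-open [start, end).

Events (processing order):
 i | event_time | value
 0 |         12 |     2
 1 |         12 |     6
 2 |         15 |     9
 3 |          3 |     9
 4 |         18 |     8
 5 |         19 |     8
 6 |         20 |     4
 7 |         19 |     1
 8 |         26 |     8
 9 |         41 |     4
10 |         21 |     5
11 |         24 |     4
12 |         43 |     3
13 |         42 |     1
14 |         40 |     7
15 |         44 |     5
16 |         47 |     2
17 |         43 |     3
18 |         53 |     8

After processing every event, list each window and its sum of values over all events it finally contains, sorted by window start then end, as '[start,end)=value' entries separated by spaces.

i=0 t=12 v=2: → [9,18); WM=−∞
i=1 t=12 v=6: → [9,18); WM=10
i=2 t=15 v=9: → [9,18); WM=10
i=3 t=3 v=9: DROP (t<10-0); WM=13
i=4 t=18 v=8: → [18,27); WM=13
i=5 t=19 v=8: → [18,27); WM=17
i=6 t=20 v=4: → [18,27); WM=17
i=7 t=19 v=1: → [18,27); WM=18; [9,18) fires=17
i=8 t=26 v=8: → [18,27); WM=18
i=9 t=41 v=4: → [36,45); WM=39; [18,27) fires=29
i=10 t=21 v=5: DROP (t<39-0); WM=39
i=11 t=24 v=4: DROP (t<39-0); WM=39
i=12 t=43 v=3: → [36,45); WM=39
i=13 t=42 v=1: → [36,45); WM=41
i=14 t=40 v=7: DROP (t<41-0); WM=41
i=15 t=44 v=5: → [36,45); WM=42
i=16 t=47 v=2: → [45,54); WM=42
i=17 t=43 v=3: → [36,45); WM=45; [36,45) fires=16
i=18 t=53 v=8: → [45,54); WM=45

[9,18)=17 [18,27)=29 [36,45)=16 [45,54)=10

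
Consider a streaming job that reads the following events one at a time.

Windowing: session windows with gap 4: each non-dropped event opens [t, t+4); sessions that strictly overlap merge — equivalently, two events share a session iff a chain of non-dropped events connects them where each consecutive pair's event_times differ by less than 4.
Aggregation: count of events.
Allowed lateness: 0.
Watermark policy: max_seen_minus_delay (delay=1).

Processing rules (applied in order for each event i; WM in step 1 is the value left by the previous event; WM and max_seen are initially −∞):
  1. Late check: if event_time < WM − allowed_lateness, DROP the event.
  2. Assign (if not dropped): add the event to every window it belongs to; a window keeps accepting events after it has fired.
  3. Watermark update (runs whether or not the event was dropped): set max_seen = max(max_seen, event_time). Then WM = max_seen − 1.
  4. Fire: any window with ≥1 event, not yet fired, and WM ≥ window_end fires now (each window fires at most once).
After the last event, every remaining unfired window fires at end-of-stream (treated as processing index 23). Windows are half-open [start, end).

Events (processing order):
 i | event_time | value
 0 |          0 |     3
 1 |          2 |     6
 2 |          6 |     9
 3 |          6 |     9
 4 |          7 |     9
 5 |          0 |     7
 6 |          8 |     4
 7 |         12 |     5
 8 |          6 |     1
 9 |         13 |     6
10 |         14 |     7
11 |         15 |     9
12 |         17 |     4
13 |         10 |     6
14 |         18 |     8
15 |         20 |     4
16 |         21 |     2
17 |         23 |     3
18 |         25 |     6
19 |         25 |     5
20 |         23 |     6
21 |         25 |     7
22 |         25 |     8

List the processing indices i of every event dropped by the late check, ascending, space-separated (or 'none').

5 8 13 20

i=0 t=0 v=3: → [0,4); WM=-1
i=1 t=2 v=6: → [0,6); WM=1
i=2 t=6 v=9: → [6,10); WM=5
i=3 t=6 v=9: → [6,10); WM=5
i=4 t=7 v=9: → [6,11); WM=6
i=5 t=0 v=7: DROP (t<6-0); WM=6
i=6 t=8 v=4: → [6,12); WM=7
i=7 t=12 v=5: → [12,16); WM=11
i=8 t=6 v=1: DROP (t<11-0); WM=11
i=9 t=13 v=6: → [12,17); WM=12
i=10 t=14 v=7: → [12,18); WM=13
i=11 t=15 v=9: → [12,19); WM=14
i=12 t=17 v=4: → [12,21); WM=16
i=13 t=10 v=6: DROP (t<16-0); WM=16
i=14 t=18 v=8: → [12,22); WM=17
i=15 t=20 v=4: → [12,24); WM=19
i=16 t=21 v=2: → [12,25); WM=20
i=17 t=23 v=3: → [12,27); WM=22
i=18 t=25 v=6: → [12,29); WM=24
i=19 t=25 v=5: → [12,29); WM=24
i=20 t=23 v=6: DROP (t<24-0); WM=24
i=21 t=25 v=7: → [12,29); WM=24
i=22 t=25 v=8: → [12,29); WM=24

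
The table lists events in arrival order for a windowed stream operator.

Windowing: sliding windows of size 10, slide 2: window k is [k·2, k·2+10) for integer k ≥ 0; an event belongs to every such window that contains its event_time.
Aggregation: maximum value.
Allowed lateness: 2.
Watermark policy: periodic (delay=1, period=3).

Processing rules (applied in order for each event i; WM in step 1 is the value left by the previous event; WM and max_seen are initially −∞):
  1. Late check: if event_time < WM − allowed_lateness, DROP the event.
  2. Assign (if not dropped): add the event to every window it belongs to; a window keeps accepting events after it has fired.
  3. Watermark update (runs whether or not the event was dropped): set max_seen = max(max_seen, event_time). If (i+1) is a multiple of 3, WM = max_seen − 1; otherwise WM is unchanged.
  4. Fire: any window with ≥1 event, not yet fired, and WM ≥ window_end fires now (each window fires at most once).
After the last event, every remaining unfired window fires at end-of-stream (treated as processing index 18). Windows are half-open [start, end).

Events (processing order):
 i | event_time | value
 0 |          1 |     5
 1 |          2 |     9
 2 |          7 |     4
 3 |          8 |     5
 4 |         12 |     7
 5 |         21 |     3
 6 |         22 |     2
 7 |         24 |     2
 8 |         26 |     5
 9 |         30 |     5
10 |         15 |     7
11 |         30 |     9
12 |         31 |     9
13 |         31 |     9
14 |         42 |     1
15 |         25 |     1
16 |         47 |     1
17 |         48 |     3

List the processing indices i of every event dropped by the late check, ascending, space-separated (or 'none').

10 15

i=0 t=1 v=5: → [0,10); WM=−∞
i=1 t=2 v=9: → [2,12),[0,10); WM=−∞
i=2 t=7 v=4: → [6,16),[4,14),[2,12),[0,10); WM=6
i=3 t=8 v=5: → [8,18),[6,16),[4,14),[2,12),[0,10); WM=6
i=4 t=12 v=7: → [12,22),[10,20),[8,18),[6,16),[4,14); WM=6
i=5 t=21 v=3: → [20,30),[18,28),[16,26),[14,24),[12,22); WM=20; [0,10) fires=9 [2,12) fires=9 [4,14) fires=7 [6,16) fires=7 [8,18) fires=7 [10,20) fires=7
i=6 t=22 v=2: → [22,32),[20,30),[18,28),[16,26),[14,24); WM=20
i=7 t=24 v=2: → [24,34),[22,32),[20,30),[18,28),[16,26); WM=20
i=8 t=26 v=5: → [26,36),[24,34),[22,32),[20,30),[18,28); WM=25; [12,22) fires=7 [14,24) fires=3
i=9 t=30 v=5: → [30,40),[28,38),[26,36),[24,34),[22,32); WM=25
i=10 t=15 v=7: DROP (t<25-2); WM=25
i=11 t=30 v=9: → [30,40),[28,38),[26,36),[24,34),[22,32); WM=29; [16,26) fires=3 [18,28) fires=5
i=12 t=31 v=9: → [30,40),[28,38),[26,36),[24,34),[22,32); WM=29
i=13 t=31 v=9: → [30,40),[28,38),[26,36),[24,34),[22,32); WM=29
i=14 t=42 v=1: → [42,52),[40,50),[38,48),[36,46),[34,44); WM=41; [20,30) fires=5 [22,32) fires=9 [24,34) fires=9 [26,36) fires=9 [28,38) fires=9 [30,40) fires=9
i=15 t=25 v=1: DROP (t<41-2); WM=41
i=16 t=47 v=1: → [46,56),[44,54),[42,52),[40,50),[38,48); WM=41
i=17 t=48 v=3: → [48,58),[46,56),[44,54),[42,52),[40,50); WM=47; [34,44) fires=1 [36,46) fires=1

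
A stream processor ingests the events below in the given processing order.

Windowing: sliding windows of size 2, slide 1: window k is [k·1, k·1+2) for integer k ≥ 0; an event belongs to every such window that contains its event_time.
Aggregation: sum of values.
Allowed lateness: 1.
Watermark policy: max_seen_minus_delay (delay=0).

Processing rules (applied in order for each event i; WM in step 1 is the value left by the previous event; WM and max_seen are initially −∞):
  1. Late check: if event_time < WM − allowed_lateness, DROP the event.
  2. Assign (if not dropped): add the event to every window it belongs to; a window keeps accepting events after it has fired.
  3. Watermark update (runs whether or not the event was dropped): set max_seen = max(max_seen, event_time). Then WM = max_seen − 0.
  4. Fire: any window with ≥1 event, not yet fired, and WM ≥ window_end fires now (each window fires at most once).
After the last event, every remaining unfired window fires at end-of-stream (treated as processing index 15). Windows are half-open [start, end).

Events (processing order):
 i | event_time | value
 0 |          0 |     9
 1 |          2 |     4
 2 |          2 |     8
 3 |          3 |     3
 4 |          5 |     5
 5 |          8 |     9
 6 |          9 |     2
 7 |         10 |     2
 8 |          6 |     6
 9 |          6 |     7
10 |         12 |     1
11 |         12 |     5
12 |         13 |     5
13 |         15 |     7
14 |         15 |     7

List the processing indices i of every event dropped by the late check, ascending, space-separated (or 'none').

i=0 t=0 v=9: → [0,2); WM=0
i=1 t=2 v=4: → [2,4),[1,3); WM=2; [0,2) fires=9
i=2 t=2 v=8: → [2,4),[1,3); WM=2
i=3 t=3 v=3: → [3,5),[2,4); WM=3; [1,3) fires=12
i=4 t=5 v=5: → [5,7),[4,6); WM=5; [2,4) fires=15 [3,5) fires=3
i=5 t=8 v=9: → [8,10),[7,9); WM=8; [4,6) fires=5 [5,7) fires=5
i=6 t=9 v=2: → [9,11),[8,10); WM=9; [7,9) fires=9
i=7 t=10 v=2: → [10,12),[9,11); WM=10; [8,10) fires=11
i=8 t=6 v=6: DROP (t<10-1); WM=10
i=9 t=6 v=7: DROP (t<10-1); WM=10
i=10 t=12 v=1: → [12,14),[11,13); WM=12; [9,11) fires=4 [10,12) fires=2
i=11 t=12 v=5: → [12,14),[11,13); WM=12
i=12 t=13 v=5: → [13,15),[12,14); WM=13; [11,13) fires=6
i=13 t=15 v=7: → [15,17),[14,16); WM=15; [12,14) fires=11 [13,15) fires=5
i=14 t=15 v=7: → [15,17),[14,16); WM=15

8 9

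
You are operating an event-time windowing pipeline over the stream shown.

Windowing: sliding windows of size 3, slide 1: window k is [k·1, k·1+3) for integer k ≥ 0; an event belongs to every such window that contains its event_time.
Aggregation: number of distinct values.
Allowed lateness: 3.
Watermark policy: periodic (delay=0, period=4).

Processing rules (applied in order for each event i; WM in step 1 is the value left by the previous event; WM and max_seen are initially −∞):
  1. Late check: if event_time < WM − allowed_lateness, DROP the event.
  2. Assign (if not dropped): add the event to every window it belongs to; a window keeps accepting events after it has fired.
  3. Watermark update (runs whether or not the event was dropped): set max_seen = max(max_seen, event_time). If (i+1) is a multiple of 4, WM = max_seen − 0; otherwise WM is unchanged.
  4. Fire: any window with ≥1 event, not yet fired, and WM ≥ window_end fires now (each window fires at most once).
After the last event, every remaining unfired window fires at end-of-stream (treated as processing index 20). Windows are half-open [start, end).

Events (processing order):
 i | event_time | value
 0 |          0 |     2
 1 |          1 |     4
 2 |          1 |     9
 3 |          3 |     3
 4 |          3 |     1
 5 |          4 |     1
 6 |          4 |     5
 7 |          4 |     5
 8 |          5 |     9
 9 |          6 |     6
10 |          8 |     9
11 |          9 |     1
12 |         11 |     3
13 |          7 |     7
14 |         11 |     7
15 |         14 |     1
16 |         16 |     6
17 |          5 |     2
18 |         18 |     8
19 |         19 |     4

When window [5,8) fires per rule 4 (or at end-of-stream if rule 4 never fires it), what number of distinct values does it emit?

i=0 t=0 v=2: → [0,3); WM=−∞
i=1 t=1 v=4: → [1,4),[0,3); WM=−∞
i=2 t=1 v=9: → [1,4),[0,3); WM=−∞
i=3 t=3 v=3: → [3,6),[2,5),[1,4); WM=3; [0,3) fires=3
i=4 t=3 v=1: → [3,6),[2,5),[1,4); WM=3
i=5 t=4 v=1: → [4,7),[3,6),[2,5); WM=3
i=6 t=4 v=5: → [4,7),[3,6),[2,5); WM=3
i=7 t=4 v=5: → [4,7),[3,6),[2,5); WM=4; [1,4) fires=4
i=8 t=5 v=9: → [5,8),[4,7),[3,6); WM=4
i=9 t=6 v=6: → [6,9),[5,8),[4,7); WM=4
i=10 t=8 v=9: → [8,11),[7,10),[6,9); WM=4
i=11 t=9 v=1: → [9,12),[8,11),[7,10); WM=9; [2,5) fires=3 [3,6) fires=4 [4,7) fires=4 [5,8) fires=2 [6,9) fires=2
i=12 t=11 v=3: → [11,14),[10,13),[9,12); WM=9
i=13 t=7 v=7: → [7,10),[6,9),[5,8); WM=9
i=14 t=11 v=7: → [11,14),[10,13),[9,12); WM=9
i=15 t=14 v=1: → [14,17),[13,16),[12,15); WM=14; [7,10) fires=3 [8,11) fires=2 [9,12) fires=3 [10,13) fires=2 [11,14) fires=2
i=16 t=16 v=6: → [16,19),[15,18),[14,17); WM=14
i=17 t=5 v=2: DROP (t<14-3); WM=14
i=18 t=18 v=8: → [18,21),[17,20),[16,19); WM=14
i=19 t=19 v=4: → [19,22),[18,21),[17,20); WM=19; [12,15) fires=1 [13,16) fires=1 [14,17) fires=2 [15,18) fires=1 [16,19) fires=2

2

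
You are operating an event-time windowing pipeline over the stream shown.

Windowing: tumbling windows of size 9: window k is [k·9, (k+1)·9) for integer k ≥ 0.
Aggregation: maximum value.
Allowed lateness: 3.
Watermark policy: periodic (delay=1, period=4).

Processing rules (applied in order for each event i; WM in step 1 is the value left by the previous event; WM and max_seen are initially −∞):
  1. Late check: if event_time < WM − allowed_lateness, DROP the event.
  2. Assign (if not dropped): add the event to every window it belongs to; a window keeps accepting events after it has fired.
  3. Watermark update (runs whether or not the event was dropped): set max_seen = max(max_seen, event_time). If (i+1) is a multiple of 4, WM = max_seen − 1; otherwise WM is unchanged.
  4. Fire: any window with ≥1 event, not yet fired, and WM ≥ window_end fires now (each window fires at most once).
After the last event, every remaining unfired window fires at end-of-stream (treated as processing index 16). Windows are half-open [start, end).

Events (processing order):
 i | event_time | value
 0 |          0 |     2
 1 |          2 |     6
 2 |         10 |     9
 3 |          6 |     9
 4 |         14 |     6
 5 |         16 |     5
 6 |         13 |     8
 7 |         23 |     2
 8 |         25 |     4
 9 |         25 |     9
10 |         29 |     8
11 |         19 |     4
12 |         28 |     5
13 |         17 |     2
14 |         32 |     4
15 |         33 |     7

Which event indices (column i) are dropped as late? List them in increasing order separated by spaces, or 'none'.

13

i=0 t=0 v=2: → [0,9); WM=−∞
i=1 t=2 v=6: → [0,9); WM=−∞
i=2 t=10 v=9: → [9,18); WM=−∞
i=3 t=6 v=9: → [0,9); WM=9; [0,9) fires=9
i=4 t=14 v=6: → [9,18); WM=9
i=5 t=16 v=5: → [9,18); WM=9
i=6 t=13 v=8: → [9,18); WM=9
i=7 t=23 v=2: → [18,27); WM=22; [9,18) fires=9
i=8 t=25 v=4: → [18,27); WM=22
i=9 t=25 v=9: → [18,27); WM=22
i=10 t=29 v=8: → [27,36); WM=22
i=11 t=19 v=4: → [18,27); WM=28; [18,27) fires=9
i=12 t=28 v=5: → [27,36); WM=28
i=13 t=17 v=2: DROP (t<28-3); WM=28
i=14 t=32 v=4: → [27,36); WM=28
i=15 t=33 v=7: → [27,36); WM=32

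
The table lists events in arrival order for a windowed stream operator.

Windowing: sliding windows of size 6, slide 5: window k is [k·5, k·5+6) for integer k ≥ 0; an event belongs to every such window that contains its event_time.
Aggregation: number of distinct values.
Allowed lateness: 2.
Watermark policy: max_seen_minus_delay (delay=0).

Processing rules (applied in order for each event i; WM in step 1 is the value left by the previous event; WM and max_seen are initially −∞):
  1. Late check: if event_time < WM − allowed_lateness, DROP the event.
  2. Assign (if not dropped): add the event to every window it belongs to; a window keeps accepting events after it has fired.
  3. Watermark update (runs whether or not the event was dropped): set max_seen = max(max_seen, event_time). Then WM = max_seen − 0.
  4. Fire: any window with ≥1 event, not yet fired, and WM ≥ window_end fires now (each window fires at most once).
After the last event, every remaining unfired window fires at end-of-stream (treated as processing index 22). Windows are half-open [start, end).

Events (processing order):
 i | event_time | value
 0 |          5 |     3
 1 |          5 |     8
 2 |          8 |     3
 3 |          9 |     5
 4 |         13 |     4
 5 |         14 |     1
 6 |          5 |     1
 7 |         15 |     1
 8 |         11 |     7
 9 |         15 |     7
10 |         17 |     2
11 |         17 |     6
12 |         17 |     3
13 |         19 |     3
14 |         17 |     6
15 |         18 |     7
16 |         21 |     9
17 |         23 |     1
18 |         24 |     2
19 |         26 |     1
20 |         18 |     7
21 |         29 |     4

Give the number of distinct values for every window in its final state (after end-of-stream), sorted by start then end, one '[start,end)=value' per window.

[0,6)=2 [5,11)=3 [10,16)=3 [15,21)=5 [20,26)=3 [25,31)=2

i=0 t=5 v=3: → [5,11),[0,6); WM=5
i=1 t=5 v=8: → [5,11),[0,6); WM=5
i=2 t=8 v=3: → [5,11); WM=8; [0,6) fires=2
i=3 t=9 v=5: → [5,11); WM=9
i=4 t=13 v=4: → [10,16); WM=13; [5,11) fires=3
i=5 t=14 v=1: → [10,16); WM=14
i=6 t=5 v=1: DROP (t<14-2); WM=14
i=7 t=15 v=1: → [15,21),[10,16); WM=15
i=8 t=11 v=7: DROP (t<15-2); WM=15
i=9 t=15 v=7: → [15,21),[10,16); WM=15
i=10 t=17 v=2: → [15,21); WM=17; [10,16) fires=3
i=11 t=17 v=6: → [15,21); WM=17
i=12 t=17 v=3: → [15,21); WM=17
i=13 t=19 v=3: → [15,21); WM=19
i=14 t=17 v=6: → [15,21); WM=19
i=15 t=18 v=7: → [15,21); WM=19
i=16 t=21 v=9: → [20,26); WM=21; [15,21) fires=5
i=17 t=23 v=1: → [20,26); WM=23
i=18 t=24 v=2: → [20,26); WM=24
i=19 t=26 v=1: → [25,31); WM=26; [20,26) fires=3
i=20 t=18 v=7: DROP (t<26-2); WM=26
i=21 t=29 v=4: → [25,31); WM=29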